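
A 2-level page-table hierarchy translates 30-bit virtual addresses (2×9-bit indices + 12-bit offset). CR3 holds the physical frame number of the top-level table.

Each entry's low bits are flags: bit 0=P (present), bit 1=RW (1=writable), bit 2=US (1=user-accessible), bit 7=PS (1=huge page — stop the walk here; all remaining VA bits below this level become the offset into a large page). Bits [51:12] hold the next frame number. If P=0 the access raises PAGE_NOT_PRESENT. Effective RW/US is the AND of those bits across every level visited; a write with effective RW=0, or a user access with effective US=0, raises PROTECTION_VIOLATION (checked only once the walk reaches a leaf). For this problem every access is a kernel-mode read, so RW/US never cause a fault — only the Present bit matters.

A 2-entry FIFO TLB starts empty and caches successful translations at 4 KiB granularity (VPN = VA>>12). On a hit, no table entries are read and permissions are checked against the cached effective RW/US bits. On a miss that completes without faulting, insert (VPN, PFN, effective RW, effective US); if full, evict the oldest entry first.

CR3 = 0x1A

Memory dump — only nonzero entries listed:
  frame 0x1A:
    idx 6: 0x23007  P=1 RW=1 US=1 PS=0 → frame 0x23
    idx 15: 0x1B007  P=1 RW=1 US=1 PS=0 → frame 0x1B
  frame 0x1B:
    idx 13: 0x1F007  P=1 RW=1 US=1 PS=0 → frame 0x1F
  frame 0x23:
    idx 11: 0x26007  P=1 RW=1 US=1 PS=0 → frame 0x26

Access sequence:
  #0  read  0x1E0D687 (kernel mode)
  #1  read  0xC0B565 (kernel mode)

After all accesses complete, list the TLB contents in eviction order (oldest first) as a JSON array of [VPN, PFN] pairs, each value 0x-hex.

Per-access translation:
#0 VA=0x1E0D687 (r,kernel):
  L0 @0x1A[15] → 0x1B007  P=1,RW=1,US=1,PS=0
  L1 @0x1B[13] → 0x1F007  P=1,RW=1,US=1,PS=0
  ✓ 0x1F687  — 2 lookups
#1 VA=0xC0B565 (r,kernel):
  L0 @0x1A[6] → 0x23007  P=1,RW=1,US=1,PS=0
  L1 @0x23[11] → 0x26007  P=1,RW=1,US=1,PS=0
  ✓ 0x26565  — 2 lookups

TLB: [["0x1E0D", "0x1F"], ["0xC0B", "0x26"]]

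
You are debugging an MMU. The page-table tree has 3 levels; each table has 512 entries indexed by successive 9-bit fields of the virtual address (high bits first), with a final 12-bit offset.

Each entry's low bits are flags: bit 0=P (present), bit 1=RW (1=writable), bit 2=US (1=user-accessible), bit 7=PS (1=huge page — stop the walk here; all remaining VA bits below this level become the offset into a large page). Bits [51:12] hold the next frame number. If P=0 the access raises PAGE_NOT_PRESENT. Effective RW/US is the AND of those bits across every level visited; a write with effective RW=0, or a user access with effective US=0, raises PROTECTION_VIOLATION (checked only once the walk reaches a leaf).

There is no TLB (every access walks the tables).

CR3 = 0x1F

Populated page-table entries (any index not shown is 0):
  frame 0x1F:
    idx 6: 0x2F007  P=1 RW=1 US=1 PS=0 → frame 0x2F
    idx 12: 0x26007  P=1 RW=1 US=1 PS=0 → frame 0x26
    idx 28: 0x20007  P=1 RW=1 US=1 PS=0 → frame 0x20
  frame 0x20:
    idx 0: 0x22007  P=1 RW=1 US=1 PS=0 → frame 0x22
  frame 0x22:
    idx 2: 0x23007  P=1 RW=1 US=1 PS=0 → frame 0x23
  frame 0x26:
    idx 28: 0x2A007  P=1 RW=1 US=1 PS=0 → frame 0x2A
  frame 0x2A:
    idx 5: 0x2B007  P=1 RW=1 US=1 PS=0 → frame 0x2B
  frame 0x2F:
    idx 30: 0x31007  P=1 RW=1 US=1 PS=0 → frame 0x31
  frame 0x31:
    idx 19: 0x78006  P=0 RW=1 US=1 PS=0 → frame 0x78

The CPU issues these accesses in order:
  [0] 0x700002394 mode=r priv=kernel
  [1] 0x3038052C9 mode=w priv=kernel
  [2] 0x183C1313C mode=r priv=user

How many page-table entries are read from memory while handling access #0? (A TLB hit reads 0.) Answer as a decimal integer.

Per-access translation:
#0 VA=0x700002394 (r,kernel):
  lvl0: tbl 0x1F, slot 28 ⇒ 0x20007 (P1/RW1/US1/PS0)
  lvl1: tbl 0x20, slot 0 ⇒ 0x22007 (P1/RW1/US1/PS0)
  lvl2: tbl 0x22, slot 2 ⇒ 0x23007 (P1/RW1/US1/PS0)
  ⇒ phys 0x23394  [3 reads]
#1 VA=0x3038052C9 (w,kernel):
  lvl0: tbl 0x1F, slot 12 ⇒ 0x26007 (P1/RW1/US1/PS0)
  lvl1: tbl 0x26, slot 28 ⇒ 0x2A007 (P1/RW1/US1/PS0)
  lvl2: tbl 0x2A, slot 5 ⇒ 0x2B007 (P1/RW1/US1/PS0)
  ⇒ phys 0x2B2C9  [3 reads]
#2 VA=0x183C1313C (r,user):
  lvl0: tbl 0x1F, slot 6 ⇒ 0x2F007 (P1/RW1/US1/PS0)
  lvl1: tbl 0x2F, slot 30 ⇒ 0x31007 (P1/RW1/US1/PS0)
  lvl2: tbl 0x31, slot 19 ⇒ 0x78006 (P0/RW1/US1/PS0)
  ⇒ fault: PAGE_NOT_PRESENT  — 3 lookups

Entries read for #0: 3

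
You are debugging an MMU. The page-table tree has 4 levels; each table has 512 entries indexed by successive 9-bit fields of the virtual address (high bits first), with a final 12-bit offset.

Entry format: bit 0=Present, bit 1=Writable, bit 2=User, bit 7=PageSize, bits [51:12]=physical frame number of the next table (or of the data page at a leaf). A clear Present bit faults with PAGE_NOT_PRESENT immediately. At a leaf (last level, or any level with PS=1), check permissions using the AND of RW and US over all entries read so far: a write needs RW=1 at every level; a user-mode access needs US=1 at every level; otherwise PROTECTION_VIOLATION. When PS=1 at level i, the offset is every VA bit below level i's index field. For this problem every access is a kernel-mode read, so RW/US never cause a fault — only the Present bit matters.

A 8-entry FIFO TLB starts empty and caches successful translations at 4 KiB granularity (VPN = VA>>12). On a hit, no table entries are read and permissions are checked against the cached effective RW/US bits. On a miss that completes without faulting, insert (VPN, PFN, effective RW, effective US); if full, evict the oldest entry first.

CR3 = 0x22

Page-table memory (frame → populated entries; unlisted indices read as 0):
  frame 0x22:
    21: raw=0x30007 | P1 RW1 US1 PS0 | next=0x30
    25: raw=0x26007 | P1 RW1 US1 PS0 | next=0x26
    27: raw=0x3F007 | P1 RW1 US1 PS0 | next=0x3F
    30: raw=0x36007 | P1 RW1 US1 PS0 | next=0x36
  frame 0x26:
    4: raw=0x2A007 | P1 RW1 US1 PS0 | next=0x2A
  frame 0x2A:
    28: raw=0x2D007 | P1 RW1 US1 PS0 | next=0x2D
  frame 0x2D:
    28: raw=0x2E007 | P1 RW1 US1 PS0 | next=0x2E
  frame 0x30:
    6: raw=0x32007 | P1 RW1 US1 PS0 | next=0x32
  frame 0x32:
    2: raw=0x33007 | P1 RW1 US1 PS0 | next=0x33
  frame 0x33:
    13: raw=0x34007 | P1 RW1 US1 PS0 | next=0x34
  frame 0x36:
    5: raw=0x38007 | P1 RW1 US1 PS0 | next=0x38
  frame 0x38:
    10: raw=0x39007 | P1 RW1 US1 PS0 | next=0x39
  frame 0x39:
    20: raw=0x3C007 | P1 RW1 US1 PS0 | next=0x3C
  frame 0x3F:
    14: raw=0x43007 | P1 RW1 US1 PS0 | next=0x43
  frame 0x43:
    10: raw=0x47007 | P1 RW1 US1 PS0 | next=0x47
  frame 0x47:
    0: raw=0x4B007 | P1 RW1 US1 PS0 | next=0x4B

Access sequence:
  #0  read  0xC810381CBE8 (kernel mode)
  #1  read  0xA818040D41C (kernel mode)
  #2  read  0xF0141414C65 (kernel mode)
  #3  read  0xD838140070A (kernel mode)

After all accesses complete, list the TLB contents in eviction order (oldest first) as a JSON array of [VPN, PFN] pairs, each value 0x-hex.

Walk each access:
#0 VA=0xC810381CBE8 (r,kernel):
  lvl0: tbl 0x22, slot 25 ⇒ 0x26007 (P1/RW1/US1/PS0)
  lvl1: tbl 0x26, slot 4 ⇒ 0x2A007 (P1/RW1/US1/PS0)
  lvl2: tbl 0x2A, slot 28 ⇒ 0x2D007 (P1/RW1/US1/PS0)
  lvl3: tbl 0x2D, slot 28 ⇒ 0x2E007 (P1/RW1/US1/PS0)
  ⇒ phys 0x2EBE8  [4 reads]
#1 VA=0xA818040D41C (r,kernel):
  lvl0: tbl 0x22, slot 21 ⇒ 0x30007 (P1/RW1/US1/PS0)
  lvl1: tbl 0x30, slot 6 ⇒ 0x32007 (P1/RW1/US1/PS0)
  lvl2: tbl 0x32, slot 2 ⇒ 0x33007 (P1/RW1/US1/PS0)
  lvl3: tbl 0x33, slot 13 ⇒ 0x34007 (P1/RW1/US1/PS0)
  ⇒ phys 0x3441C  [4 reads]
#2 VA=0xF0141414C65 (r,kernel):
  lvl0: tbl 0x22, slot 30 ⇒ 0x36007 (P1/RW1/US1/PS0)
  lvl1: tbl 0x36, slot 5 ⇒ 0x38007 (P1/RW1/US1/PS0)
  lvl2: tbl 0x38, slot 10 ⇒ 0x39007 (P1/RW1/US1/PS0)
  lvl3: tbl 0x39, slot 20 ⇒ 0x3C007 (P1/RW1/US1/PS0)
  ⇒ phys 0x3CC65  [4 reads]
#3 VA=0xD838140070A (r,kernel):
  lvl0: tbl 0x22, slot 27 ⇒ 0x3F007 (P1/RW1/US1/PS0)
  lvl1: tbl 0x3F, slot 14 ⇒ 0x43007 (P1/RW1/US1/PS0)
  lvl2: tbl 0x43, slot 10 ⇒ 0x47007 (P1/RW1/US1/PS0)
  lvl3: tbl 0x47, slot 0 ⇒ 0x4B007 (P1/RW1/US1/PS0)
  ⇒ phys 0x4B70A  [4 reads]

TLB: [["0xC810381C", "0x2E"], ["0xA818040D", "0x34"], ["0xF0141414", "0x3C"], ["0xD8381400", "0x4B"]]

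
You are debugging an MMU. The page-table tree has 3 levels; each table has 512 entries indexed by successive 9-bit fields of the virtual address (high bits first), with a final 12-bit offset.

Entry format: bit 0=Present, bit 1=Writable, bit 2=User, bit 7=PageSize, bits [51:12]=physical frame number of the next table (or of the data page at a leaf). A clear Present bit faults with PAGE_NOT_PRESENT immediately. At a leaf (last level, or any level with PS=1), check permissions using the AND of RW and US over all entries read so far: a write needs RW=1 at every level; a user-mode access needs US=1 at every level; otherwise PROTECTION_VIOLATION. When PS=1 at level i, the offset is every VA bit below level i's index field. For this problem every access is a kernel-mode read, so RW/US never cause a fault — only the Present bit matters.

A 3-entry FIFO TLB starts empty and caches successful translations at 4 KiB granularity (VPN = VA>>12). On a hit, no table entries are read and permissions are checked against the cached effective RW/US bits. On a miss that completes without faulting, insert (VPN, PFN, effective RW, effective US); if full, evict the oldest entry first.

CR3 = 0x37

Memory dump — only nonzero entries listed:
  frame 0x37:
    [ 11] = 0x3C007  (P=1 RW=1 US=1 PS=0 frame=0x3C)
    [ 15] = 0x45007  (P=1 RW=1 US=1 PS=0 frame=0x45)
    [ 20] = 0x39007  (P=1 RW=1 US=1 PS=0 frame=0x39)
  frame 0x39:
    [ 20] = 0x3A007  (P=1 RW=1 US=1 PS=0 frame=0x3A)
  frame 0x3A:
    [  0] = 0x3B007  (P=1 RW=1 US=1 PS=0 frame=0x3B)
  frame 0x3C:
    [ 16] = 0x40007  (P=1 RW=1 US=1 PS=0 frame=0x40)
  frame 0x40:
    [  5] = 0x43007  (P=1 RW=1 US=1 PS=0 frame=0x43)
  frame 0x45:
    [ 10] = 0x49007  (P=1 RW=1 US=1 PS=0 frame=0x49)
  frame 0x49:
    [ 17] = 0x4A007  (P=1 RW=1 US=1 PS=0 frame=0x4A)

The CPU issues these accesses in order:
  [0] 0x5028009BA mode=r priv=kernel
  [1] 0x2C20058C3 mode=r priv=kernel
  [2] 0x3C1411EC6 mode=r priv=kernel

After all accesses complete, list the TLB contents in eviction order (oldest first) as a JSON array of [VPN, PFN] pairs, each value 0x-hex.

Walk each access:
#0 VA=0x5028009BA (r,kernel):
  L0 @0x37[20] → 0x39007  P=1,RW=1,US=1,PS=0
  L1 @0x39[20] → 0x3A007  P=1,RW=1,US=1,PS=0
  L2 @0x3A[0] → 0x3B007  P=1,RW=1,US=1,PS=0
  ✓ 0x3B9BA  — 3 lookups
#1 VA=0x2C20058C3 (r,kernel):
  L0 @0x37[11] → 0x3C007  P=1,RW=1,US=1,PS=0
  L1 @0x3C[16] → 0x40007  P=1,RW=1,US=1,PS=0
  L2 @0x40[5] → 0x43007  P=1,RW=1,US=1,PS=0
  ✓ 0x438C3  — 3 lookups
#2 VA=0x3C1411EC6 (r,kernel):
  L0 @0x37[15] → 0x45007  P=1,RW=1,US=1,PS=0
  L1 @0x45[10] → 0x49007  P=1,RW=1,US=1,PS=0
  L2 @0x49[17] → 0x4A007  P=1,RW=1,US=1,PS=0
  ✓ 0x4AEC6  — 3 lookups

TLB: [["0x502800", "0x3B"], ["0x2C2005", "0x43"], ["0x3C1411", "0x4A"]]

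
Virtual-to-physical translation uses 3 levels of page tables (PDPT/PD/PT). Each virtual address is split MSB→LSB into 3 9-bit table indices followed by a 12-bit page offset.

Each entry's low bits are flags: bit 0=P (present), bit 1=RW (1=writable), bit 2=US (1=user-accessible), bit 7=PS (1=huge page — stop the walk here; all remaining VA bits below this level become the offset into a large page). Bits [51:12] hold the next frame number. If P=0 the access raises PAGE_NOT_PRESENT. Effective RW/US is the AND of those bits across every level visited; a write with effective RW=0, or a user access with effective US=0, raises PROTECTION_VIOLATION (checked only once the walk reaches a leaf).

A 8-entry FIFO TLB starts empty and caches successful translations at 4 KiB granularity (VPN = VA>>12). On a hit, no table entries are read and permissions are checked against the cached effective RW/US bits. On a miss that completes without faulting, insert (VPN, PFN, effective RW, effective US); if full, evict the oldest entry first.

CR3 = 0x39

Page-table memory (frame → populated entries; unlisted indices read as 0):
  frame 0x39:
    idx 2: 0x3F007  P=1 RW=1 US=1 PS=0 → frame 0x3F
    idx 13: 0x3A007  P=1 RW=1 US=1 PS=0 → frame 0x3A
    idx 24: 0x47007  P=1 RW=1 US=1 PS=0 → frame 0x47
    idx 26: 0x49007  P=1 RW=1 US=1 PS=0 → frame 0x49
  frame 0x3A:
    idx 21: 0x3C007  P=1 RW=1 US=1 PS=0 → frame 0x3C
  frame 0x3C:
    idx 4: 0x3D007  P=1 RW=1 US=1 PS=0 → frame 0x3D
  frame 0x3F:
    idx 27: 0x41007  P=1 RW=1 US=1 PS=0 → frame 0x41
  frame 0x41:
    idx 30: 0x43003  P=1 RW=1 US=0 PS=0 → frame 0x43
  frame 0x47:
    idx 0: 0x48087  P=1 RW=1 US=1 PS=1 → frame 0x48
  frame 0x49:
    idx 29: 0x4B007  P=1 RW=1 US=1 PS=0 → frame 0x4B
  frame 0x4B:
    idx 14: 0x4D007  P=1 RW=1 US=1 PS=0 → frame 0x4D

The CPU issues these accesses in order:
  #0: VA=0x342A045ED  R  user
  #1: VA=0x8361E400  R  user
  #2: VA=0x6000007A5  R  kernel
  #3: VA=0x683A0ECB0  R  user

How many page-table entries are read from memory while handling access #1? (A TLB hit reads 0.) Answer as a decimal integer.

Per-access translation:
#0 VA=0x342A045ED (r,user):
  [0] read 0x39 idx=13: raw=0x3A007 flags P=1 W=1 U=1 S=0
  [1] read 0x3A idx=21: raw=0x3C007 flags P=1 W=1 U=1 S=0
  [2] read 0x3C idx=4: raw=0x3D007 flags P=1 W=1 U=1 S=0
  → PA=0x3D5ED  (3 entries read)
#1 VA=0x8361E400 (r,user):
  [0] read 0x39 idx=2: raw=0x3F007 flags P=1 W=1 U=1 S=0
  [1] read 0x3F idx=27: raw=0x41007 flags P=1 W=1 U=1 S=0
  [2] read 0x41 idx=30: raw=0x43003 flags P=1 W=1 U=0 S=0
  → PROTECTION_VIOLATION  (3 entries read)
#2 VA=0x6000007A5 (r,kernel):
  [0] read 0x39 idx=24: raw=0x47007 flags P=1 W=1 U=1 S=0
  [1] read 0x47 idx=0: raw=0x48087 flags P=1 W=1 U=1 S=1
  → PA=0x487A5 (huge @L1)  (2 entries read)
#3 VA=0x683A0ECB0 (r,user):
  [0] read 0x39 idx=26: raw=0x49007 flags P=1 W=1 U=1 S=0
  [1] read 0x49 idx=29: raw=0x4B007 flags P=1 W=1 U=1 S=0
  [2] read 0x4B idx=14: raw=0x4D007 flags P=1 W=1 U=1 S=0
  → PA=0x4DCB0  (3 entries read)

Entries read for #1: 3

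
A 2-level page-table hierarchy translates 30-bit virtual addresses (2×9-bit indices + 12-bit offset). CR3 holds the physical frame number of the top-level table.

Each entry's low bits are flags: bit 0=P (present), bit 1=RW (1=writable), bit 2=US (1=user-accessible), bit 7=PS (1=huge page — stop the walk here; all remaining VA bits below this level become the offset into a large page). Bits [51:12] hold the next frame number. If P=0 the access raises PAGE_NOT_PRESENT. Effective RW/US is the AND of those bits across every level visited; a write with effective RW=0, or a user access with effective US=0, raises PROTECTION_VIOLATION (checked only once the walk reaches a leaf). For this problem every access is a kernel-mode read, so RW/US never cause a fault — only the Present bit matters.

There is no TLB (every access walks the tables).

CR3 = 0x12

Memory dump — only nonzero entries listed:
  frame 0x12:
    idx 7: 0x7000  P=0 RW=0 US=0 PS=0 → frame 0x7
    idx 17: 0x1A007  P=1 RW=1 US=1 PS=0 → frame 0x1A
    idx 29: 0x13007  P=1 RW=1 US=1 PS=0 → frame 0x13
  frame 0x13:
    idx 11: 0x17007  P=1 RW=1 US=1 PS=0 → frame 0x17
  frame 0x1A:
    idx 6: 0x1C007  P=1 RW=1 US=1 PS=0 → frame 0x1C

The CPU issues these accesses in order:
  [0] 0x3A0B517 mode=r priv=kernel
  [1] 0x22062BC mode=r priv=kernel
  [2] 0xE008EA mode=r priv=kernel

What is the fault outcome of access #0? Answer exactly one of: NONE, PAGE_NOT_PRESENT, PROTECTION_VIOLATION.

Per-access translation:
#0 VA=0x3A0B517 (r,kernel):
  [0] read 0x12 idx=29: raw=0x13007 flags P=1 W=1 U=1 S=0
  [1] read 0x13 idx=11: raw=0x17007 flags P=1 W=1 U=1 S=0
  ✓ 0x17517  — 2 lookups
#1 VA=0x22062BC (r,kernel):
  [0] read 0x12 idx=17: raw=0x1A007 flags P=1 W=1 U=1 S=0
  [1] read 0x1A idx=6: raw=0x1C007 flags P=1 W=1 U=1 S=0
  ✓ 0x1C2BC  — 2 lookups
#2 VA=0xE008EA (r,kernel):
  [0] read 0x12 idx=7: raw=0x7000 flags P=0 W=0 U=0 S=0
  ✗ PAGE_NOT_PRESENT  [1 reads]

Access #0 fault: NONE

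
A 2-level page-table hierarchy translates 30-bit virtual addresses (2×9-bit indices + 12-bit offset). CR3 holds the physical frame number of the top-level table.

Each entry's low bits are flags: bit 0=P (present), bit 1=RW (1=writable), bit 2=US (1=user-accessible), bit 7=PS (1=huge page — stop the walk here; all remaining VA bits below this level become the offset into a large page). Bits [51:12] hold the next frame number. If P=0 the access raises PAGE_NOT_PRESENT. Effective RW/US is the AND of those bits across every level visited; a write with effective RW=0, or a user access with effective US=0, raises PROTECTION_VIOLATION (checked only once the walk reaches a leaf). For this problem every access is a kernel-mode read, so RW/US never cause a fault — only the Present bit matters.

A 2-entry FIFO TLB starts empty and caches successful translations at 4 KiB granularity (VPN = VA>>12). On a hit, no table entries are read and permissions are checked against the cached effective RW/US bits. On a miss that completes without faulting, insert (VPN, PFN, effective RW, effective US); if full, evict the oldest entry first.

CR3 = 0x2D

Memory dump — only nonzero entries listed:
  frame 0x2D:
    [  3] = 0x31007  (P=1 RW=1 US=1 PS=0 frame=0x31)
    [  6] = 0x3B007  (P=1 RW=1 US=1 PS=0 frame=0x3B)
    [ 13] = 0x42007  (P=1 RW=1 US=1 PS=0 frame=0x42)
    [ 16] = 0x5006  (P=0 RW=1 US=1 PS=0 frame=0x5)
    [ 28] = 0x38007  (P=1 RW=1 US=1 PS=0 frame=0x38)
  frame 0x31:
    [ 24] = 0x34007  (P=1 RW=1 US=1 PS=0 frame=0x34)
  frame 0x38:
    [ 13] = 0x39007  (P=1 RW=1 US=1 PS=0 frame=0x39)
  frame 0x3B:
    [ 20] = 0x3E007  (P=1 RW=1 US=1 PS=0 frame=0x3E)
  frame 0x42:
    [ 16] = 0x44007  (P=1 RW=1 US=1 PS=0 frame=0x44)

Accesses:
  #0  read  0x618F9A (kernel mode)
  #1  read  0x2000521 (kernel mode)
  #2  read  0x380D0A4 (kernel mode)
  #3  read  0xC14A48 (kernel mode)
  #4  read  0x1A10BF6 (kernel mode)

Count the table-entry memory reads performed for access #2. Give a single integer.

Per-access translation:
#0 VA=0x618F9A (r,kernel):
  L0: frame=0x2D idx=3 entry=0x31007 [P=1 RW=1 US=1 PS=0]
  L1: frame=0x31 idx=24 entry=0x34007 [P=1 RW=1 US=1 PS=0]
  → PA=0x34F9A  (2 entries read)
#1 VA=0x2000521 (r,kernel):
  L0: frame=0x2D idx=16 entry=0x5006 [P=0 RW=1 US=1 PS=0]
  ✗ PAGE_NOT_PRESENT  [1 reads]
#2 VA=0x380D0A4 (r,kernel):
  L0: frame=0x2D idx=28 entry=0x38007 [P=1 RW=1 US=1 PS=0]
  L1: frame=0x38 idx=13 entry=0x39007 [P=1 RW=1 US=1 PS=0]
  → PA=0x390A4  (2 entries read)
#3 VA=0xC14A48 (r,kernel):
  L0: frame=0x2D idx=6 entry=0x3B007 [P=1 RW=1 US=1 PS=0]
  L1: frame=0x3B idx=20 entry=0x3E007 [P=1 RW=1 US=1 PS=0]
  → PA=0x3EA48  (2 entries read)
#4 VA=0x1A10BF6 (r,kernel):
  L0: frame=0x2D idx=13 entry=0x42007 [P=1 RW=1 US=1 PS=0]
  L1: frame=0x42 idx=16 entry=0x44007 [P=1 RW=1 US=1 PS=0]
  → PA=0x44BF6  (2 entries read)

Entries read for #2: 2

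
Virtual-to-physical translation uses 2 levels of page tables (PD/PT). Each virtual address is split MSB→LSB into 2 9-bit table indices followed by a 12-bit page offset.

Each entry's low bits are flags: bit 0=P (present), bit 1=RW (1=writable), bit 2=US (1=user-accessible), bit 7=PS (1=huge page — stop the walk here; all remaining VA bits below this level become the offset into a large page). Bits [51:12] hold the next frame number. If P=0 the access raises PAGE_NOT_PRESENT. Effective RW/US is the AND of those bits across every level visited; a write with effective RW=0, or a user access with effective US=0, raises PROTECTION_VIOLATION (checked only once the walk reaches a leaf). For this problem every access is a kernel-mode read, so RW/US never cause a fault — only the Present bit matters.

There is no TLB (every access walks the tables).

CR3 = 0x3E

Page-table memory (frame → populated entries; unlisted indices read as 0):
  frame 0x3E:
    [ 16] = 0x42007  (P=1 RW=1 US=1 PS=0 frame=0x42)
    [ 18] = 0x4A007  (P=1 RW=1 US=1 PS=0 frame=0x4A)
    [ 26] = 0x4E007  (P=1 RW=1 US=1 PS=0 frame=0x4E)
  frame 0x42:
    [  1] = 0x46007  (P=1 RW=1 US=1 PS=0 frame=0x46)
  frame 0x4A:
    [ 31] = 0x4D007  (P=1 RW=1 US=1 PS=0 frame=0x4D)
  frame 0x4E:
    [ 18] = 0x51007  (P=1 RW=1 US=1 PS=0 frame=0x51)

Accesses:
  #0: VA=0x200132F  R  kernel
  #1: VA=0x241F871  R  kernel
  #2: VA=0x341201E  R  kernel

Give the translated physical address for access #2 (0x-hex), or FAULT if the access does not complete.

Trace:
#0 VA=0x200132F (r,kernel):
  lvl0: tbl 0x3E, slot 16 ⇒ 0x42007 (P1/RW1/US1/PS0)
  lvl1: tbl 0x42, slot 1 ⇒ 0x46007 (P1/RW1/US1/PS0)
  ⇒ phys 0x4632F  [2 reads]
#1 VA=0x241F871 (r,kernel):
  lvl0: tbl 0x3E, slot 18 ⇒ 0x4A007 (P1/RW1/US1/PS0)
  lvl1: tbl 0x4A, slot 31 ⇒ 0x4D007 (P1/RW1/US1/PS0)
  ⇒ phys 0x4D871  [2 reads]
#2 VA=0x341201E (r,kernel):
  lvl0: tbl 0x3E, slot 26 ⇒ 0x4E007 (P1/RW1/US1/PS0)
  lvl1: tbl 0x4E, slot 18 ⇒ 0x51007 (P1/RW1/US1/PS0)
  ⇒ phys 0x5101E  [2 reads]

Access #2 PA: 0x5101E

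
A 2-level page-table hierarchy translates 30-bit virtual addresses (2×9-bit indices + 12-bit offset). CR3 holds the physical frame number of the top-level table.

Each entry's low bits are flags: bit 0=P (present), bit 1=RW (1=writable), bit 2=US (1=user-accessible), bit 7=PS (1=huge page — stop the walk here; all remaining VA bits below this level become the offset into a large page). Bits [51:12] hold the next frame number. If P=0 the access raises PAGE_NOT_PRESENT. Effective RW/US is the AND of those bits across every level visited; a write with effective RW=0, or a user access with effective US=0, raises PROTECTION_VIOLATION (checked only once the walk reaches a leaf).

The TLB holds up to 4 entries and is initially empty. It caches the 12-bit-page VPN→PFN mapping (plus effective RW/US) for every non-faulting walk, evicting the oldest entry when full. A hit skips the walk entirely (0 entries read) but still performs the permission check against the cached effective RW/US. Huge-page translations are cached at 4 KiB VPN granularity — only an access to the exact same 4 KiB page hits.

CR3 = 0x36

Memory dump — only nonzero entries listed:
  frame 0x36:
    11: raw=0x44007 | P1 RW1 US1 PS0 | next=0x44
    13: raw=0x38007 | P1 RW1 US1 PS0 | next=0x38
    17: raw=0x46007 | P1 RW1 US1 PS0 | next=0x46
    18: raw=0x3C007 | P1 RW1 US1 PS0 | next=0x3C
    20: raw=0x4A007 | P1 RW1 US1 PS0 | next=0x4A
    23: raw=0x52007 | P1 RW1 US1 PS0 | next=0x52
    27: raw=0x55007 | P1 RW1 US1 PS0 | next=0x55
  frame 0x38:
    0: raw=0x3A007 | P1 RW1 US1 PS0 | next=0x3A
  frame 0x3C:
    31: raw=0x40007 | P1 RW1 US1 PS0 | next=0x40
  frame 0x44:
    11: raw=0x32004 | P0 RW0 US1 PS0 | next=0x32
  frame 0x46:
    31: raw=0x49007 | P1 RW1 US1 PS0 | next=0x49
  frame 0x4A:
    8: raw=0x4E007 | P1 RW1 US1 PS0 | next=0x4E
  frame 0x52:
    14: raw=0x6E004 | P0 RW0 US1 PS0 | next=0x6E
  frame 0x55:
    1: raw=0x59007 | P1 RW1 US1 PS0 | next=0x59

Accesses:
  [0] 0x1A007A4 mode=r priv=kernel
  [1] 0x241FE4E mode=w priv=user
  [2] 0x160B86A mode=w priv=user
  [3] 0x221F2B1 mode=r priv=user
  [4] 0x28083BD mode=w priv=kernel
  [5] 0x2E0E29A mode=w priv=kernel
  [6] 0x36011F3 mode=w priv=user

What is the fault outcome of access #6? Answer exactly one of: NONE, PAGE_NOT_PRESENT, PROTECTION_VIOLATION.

Walk each access:
#0 VA=0x1A007A4 (r,kernel):
  L0 @0x36[13] → 0x38007  P=1,RW=1,US=1,PS=0
  L1 @0x38[0] → 0x3A007  P=1,RW=1,US=1,PS=0
  ✓ 0x3A7A4  — 2 lookups
#1 VA=0x241FE4E (w,user):
  L0 @0x36[18] → 0x3C007  P=1,RW=1,US=1,PS=0
  L1 @0x3C[31] → 0x40007  P=1,RW=1,US=1,PS=0
  ✓ 0x40E4E  — 2 lookups
#2 VA=0x160B86A (w,user):
  L0 @0x36[11] → 0x44007  P=1,RW=1,US=1,PS=0
  L1 @0x44[11] → 0x32004  P=0,RW=0,US=1,PS=0
  ⇒ fault: PAGE_NOT_PRESENT  — 2 lookups
#3 VA=0x221F2B1 (r,user):
  L0 @0x36[17] → 0x46007  P=1,RW=1,US=1,PS=0
  L1 @0x46[31] → 0x49007  P=1,RW=1,US=1,PS=0
  ✓ 0x492B1  — 2 lookups
#4 VA=0x28083BD (w,kernel):
  L0 @0x36[20] → 0x4A007  P=1,RW=1,US=1,PS=0
  L1 @0x4A[8] → 0x4E007  P=1,RW=1,US=1,PS=0
  ✓ 0x4E3BD  — 2 lookups
#5 VA=0x2E0E29A (w,kernel):
  L0 @0x36[23] → 0x52007  P=1,RW=1,US=1,PS=0
  L1 @0x52[14] → 0x6E004  P=0,RW=0,US=1,PS=0
  ⇒ fault: PAGE_NOT_PRESENT  — 2 lookups
#6 VA=0x36011F3 (w,user):
  L0 @0x36[27] → 0x55007  P=1,RW=1,US=1,PS=0
  L1 @0x55[1] → 0x59007  P=1,RW=1,US=1,PS=0
  ✓ 0x591F3  — 2 lookups

Access #6 fault: NONE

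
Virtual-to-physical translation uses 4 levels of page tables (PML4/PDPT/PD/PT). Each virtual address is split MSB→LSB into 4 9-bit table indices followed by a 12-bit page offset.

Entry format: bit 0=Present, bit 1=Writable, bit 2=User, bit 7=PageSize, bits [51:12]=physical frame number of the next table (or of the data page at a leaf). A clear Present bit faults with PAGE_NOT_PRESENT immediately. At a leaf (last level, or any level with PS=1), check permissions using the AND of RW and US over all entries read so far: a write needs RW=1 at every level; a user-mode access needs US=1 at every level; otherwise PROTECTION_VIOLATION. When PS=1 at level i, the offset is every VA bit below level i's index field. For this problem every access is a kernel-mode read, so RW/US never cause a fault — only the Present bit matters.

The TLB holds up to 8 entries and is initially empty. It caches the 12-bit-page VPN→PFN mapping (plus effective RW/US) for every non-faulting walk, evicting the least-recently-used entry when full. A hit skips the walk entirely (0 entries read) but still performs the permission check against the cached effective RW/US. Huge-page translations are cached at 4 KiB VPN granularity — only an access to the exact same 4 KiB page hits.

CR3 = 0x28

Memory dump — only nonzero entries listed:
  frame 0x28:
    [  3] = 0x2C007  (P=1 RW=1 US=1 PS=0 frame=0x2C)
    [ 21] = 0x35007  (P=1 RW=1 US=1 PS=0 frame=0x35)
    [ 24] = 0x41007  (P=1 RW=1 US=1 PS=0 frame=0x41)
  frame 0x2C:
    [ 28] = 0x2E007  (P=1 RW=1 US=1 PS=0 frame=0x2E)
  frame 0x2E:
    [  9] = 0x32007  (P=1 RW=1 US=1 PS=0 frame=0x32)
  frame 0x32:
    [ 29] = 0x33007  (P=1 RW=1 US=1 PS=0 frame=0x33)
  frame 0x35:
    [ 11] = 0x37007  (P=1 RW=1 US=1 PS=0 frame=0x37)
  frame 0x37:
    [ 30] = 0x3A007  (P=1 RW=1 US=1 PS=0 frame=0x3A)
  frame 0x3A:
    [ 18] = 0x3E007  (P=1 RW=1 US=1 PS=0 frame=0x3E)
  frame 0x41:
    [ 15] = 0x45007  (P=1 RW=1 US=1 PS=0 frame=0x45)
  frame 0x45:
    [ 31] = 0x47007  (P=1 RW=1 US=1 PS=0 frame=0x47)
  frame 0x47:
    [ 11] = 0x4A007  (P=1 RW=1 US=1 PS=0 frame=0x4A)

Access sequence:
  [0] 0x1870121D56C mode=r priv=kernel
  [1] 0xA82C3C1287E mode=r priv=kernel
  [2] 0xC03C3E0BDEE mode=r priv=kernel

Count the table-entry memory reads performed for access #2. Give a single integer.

Trace:
#0 VA=0x1870121D56C (r,kernel):
  [0] read 0x28 idx=3: raw=0x2C007 flags P=1 W=1 U=1 S=0
  [1] read 0x2C idx=28: raw=0x2E007 flags P=1 W=1 U=1 S=0
  [2] read 0x2E idx=9: raw=0x32007 flags P=1 W=1 U=1 S=0
  [3] read 0x32 idx=29: raw=0x33007 flags P=1 W=1 U=1 S=0
  ✓ 0x3356C  — 4 lookups
#1 VA=0xA82C3C1287E (r,kernel):
  [0] read 0x28 idx=21: raw=0x35007 flags P=1 W=1 U=1 S=0
  [1] read 0x35 idx=11: raw=0x37007 flags P=1 W=1 U=1 S=0
  [2] read 0x37 idx=30: raw=0x3A007 flags P=1 W=1 U=1 S=0
  [3] read 0x3A idx=18: raw=0x3E007 flags P=1 W=1 U=1 S=0
  ✓ 0x3E87E  — 4 lookups
#2 VA=0xC03C3E0BDEE (r,kernel):
  [0] read 0x28 idx=24: raw=0x41007 flags P=1 W=1 U=1 S=0
  [1] read 0x41 idx=15: raw=0x45007 flags P=1 W=1 U=1 S=0
  [2] read 0x45 idx=31: raw=0x47007 flags P=1 W=1 U=1 S=0
  [3] read 0x47 idx=11: raw=0x4A007 flags P=1 W=1 U=1 S=0
  ✓ 0x4ADEE  — 4 lookups

Entries read for #2: 4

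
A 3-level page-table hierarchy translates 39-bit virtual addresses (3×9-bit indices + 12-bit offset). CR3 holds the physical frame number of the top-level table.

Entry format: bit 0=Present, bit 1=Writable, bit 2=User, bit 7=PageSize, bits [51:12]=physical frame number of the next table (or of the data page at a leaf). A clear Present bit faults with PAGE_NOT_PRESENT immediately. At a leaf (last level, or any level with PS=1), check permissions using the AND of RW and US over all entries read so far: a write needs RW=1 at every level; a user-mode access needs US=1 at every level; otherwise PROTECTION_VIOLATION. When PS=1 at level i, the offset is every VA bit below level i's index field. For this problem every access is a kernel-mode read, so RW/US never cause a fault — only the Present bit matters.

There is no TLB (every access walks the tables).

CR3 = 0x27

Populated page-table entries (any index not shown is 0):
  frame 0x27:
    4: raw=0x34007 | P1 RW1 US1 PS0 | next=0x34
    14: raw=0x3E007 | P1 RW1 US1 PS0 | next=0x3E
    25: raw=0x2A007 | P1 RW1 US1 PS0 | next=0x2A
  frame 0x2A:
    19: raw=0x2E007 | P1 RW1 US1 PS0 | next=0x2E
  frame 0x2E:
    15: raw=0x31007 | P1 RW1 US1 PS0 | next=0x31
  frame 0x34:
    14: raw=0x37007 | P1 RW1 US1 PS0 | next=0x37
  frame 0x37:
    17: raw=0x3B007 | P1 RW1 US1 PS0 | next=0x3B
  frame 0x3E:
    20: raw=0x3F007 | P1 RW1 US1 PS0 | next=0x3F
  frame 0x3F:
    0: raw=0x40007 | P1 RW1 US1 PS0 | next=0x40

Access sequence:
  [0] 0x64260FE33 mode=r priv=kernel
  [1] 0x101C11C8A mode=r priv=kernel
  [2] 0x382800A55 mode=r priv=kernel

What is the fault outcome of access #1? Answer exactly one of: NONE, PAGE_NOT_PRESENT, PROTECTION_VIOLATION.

Trace:
#0 VA=0x64260FE33 (r,kernel):
  L0: frame=0x27 idx=25 entry=0x2A007 [P=1 RW=1 US=1 PS=0]
  L1: frame=0x2A idx=19 entry=0x2E007 [P=1 RW=1 US=1 PS=0]
  L2: frame=0x2E idx=15 entry=0x31007 [P=1 RW=1 US=1 PS=0]
  ✓ 0x31E33  — 3 lookups
#1 VA=0x101C11C8A (r,kernel):
  L0: frame=0x27 idx=4 entry=0x34007 [P=1 RW=1 US=1 PS=0]
  L1: frame=0x34 idx=14 entry=0x37007 [P=1 RW=1 US=1 PS=0]
  L2: frame=0x37 idx=17 entry=0x3B007 [P=1 RW=1 US=1 PS=0]
  ✓ 0x3BC8A  — 3 lookups
#2 VA=0x382800A55 (r,kernel):
  L0: frame=0x27 idx=14 entry=0x3E007 [P=1 RW=1 US=1 PS=0]
  L1: frame=0x3E idx=20 entry=0x3F007 [P=1 RW=1 US=1 PS=0]
  L2: frame=0x3F idx=0 entry=0x40007 [P=1 RW=1 US=1 PS=0]
  ✓ 0x40A55  — 3 lookups

Access #1 fault: NONE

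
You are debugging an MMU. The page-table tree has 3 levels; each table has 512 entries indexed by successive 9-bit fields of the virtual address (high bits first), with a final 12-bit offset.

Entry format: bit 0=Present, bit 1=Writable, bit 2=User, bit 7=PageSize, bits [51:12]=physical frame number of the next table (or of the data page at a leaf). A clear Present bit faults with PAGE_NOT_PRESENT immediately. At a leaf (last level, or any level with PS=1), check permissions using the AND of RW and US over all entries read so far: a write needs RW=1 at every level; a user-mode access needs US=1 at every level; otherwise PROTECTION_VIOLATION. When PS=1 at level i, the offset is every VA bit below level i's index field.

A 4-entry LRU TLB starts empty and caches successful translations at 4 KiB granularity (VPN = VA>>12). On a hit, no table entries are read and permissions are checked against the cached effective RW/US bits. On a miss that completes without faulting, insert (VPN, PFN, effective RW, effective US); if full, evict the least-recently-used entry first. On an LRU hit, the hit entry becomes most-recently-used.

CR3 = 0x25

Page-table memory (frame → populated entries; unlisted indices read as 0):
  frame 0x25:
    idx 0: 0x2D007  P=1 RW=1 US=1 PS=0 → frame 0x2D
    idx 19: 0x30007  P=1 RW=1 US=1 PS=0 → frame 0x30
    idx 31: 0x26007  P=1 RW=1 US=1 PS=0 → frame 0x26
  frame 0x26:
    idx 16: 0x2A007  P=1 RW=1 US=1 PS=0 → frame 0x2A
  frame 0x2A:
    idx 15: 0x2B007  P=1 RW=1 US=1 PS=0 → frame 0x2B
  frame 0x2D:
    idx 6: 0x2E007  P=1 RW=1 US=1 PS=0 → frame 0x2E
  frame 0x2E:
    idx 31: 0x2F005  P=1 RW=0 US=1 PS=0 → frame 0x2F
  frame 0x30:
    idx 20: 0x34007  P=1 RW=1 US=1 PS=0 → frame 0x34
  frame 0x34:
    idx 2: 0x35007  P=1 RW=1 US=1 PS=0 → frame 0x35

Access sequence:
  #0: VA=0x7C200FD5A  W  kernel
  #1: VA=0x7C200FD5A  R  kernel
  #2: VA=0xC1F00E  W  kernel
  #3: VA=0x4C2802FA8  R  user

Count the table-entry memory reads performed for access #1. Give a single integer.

Trace:
#0 VA=0x7C200FD5A (w,kernel):
  L0: frame=0x25 idx=31 entry=0x26007 [P=1 RW=1 US=1 PS=0]
  L1: frame=0x26 idx=16 entry=0x2A007 [P=1 RW=1 US=1 PS=0]
  L2: frame=0x2A idx=15 entry=0x2B007 [P=1 RW=1 US=1 PS=0]
  ✓ 0x2BD5A  — 3 lookups
#1 VA=0x7C200FD5A (r,kernel):
  TLB hit vpn=0x7C200F → PA=0x2BD5A
#2 VA=0xC1F00E (w,kernel):
  L0: frame=0x25 idx=0 entry=0x2D007 [P=1 RW=1 US=1 PS=0]
  L1: frame=0x2D idx=6 entry=0x2E007 [P=1 RW=1 US=1 PS=0]
  L2: frame=0x2E idx=31 entry=0x2F005 [P=1 RW=0 US=1 PS=0]
  → PROTECTION_VIOLATION  (3 entries read)
#3 VA=0x4C2802FA8 (r,user):
  L0: frame=0x25 idx=19 entry=0x30007 [P=1 RW=1 US=1 PS=0]
  L1: frame=0x30 idx=20 entry=0x34007 [P=1 RW=1 US=1 PS=0]
  L2: frame=0x34 idx=2 entry=0x35007 [P=1 RW=1 US=1 PS=0]
  ✓ 0x35FA8  — 3 lookups

Entries read for #1: 0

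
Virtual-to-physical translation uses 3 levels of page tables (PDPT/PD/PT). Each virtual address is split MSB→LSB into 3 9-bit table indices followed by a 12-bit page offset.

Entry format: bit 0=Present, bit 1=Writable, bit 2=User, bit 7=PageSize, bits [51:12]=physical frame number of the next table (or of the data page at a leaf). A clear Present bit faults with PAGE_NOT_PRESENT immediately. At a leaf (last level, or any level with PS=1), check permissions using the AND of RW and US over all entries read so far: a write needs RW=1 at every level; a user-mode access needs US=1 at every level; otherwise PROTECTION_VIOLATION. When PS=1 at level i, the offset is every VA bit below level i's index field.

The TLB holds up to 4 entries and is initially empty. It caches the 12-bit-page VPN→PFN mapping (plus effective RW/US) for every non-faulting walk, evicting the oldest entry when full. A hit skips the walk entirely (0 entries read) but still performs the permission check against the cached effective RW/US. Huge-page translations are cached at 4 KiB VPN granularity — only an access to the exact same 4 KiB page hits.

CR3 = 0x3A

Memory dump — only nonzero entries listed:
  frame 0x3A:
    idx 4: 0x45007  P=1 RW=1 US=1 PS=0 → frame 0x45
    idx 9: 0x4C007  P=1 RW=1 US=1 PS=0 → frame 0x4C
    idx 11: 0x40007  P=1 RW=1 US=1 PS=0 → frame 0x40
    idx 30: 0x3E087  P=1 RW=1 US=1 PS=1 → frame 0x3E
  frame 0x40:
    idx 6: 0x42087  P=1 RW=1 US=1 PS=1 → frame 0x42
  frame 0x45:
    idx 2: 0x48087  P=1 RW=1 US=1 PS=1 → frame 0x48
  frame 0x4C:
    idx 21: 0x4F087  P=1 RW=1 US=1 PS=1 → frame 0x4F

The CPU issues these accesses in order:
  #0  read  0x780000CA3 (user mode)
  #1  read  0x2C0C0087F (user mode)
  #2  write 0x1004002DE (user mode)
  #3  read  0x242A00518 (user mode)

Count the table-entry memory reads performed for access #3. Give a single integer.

Trace:
#0 VA=0x780000CA3 (r,user):
  L0: frame=0x3A idx=30 entry=0x3E087 [P=1 RW=1 US=1 PS=1]
  ⇒ phys 0x3ECA3 (huge @L0)  [1 reads]
#1 VA=0x2C0C0087F (r,user):
  L0: frame=0x3A idx=11 entry=0x40007 [P=1 RW=1 US=1 PS=0]
  L1: frame=0x40 idx=6 entry=0x42087 [P=1 RW=1 US=1 PS=1]
  ⇒ phys 0x4287F (huge @L1)  [2 reads]
#2 VA=0x1004002DE (w,user):
  L0: frame=0x3A idx=4 entry=0x45007 [P=1 RW=1 US=1 PS=0]
  L1: frame=0x45 idx=2 entry=0x48087 [P=1 RW=1 US=1 PS=1]
  ⇒ phys 0x482DE (huge @L1)  [2 reads]
#3 VA=0x242A00518 (r,user):
  L0: frame=0x3A idx=9 entry=0x4C007 [P=1 RW=1 US=1 PS=0]
  L1: frame=0x4C idx=21 entry=0x4F087 [P=1 RW=1 US=1 PS=1]
  ⇒ phys 0x4F518 (huge @L1)  [2 reads]

Entries read for #3: 2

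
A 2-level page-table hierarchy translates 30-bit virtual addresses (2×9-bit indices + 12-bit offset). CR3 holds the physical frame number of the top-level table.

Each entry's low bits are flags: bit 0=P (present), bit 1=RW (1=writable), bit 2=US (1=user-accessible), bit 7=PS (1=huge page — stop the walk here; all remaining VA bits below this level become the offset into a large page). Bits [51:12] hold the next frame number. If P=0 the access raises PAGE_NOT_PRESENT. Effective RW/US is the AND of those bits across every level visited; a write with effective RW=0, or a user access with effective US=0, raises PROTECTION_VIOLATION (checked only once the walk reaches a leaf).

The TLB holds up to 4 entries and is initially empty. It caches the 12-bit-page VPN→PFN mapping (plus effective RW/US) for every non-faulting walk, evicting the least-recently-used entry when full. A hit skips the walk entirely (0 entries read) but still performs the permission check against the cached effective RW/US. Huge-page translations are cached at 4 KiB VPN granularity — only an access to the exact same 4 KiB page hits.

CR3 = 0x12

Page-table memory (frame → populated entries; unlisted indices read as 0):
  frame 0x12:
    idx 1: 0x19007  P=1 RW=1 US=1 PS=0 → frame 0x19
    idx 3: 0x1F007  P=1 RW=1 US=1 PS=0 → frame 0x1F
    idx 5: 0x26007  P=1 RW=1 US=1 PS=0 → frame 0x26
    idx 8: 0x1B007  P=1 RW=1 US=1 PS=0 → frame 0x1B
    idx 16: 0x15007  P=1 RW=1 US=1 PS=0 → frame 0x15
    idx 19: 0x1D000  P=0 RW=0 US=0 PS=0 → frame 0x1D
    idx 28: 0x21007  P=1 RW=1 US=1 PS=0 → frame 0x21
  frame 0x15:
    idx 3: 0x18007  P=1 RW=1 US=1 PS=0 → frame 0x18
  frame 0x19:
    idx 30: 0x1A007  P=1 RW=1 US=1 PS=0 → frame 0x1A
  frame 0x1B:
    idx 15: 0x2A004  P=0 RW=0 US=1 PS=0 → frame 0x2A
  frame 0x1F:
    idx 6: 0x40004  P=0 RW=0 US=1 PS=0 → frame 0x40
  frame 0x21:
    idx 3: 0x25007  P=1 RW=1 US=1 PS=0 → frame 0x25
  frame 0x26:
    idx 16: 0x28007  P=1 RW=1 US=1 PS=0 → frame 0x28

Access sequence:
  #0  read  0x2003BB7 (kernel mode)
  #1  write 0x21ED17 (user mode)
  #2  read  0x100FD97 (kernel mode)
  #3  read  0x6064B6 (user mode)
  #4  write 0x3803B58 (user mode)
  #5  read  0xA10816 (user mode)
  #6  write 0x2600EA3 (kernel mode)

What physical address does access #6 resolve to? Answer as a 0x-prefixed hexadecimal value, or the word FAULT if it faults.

Trace:
#0 VA=0x2003BB7 (r,kernel):
  L0: frame=0x12 idx=16 entry=0x15007 [P=1 RW=1 US=1 PS=0]
  L1: frame=0x15 idx=3 entry=0x18007 [P=1 RW=1 US=1 PS=0]
  ✓ 0x18BB7  — 2 lookups
#1 VA=0x21ED17 (w,user):
  L0: frame=0x12 idx=1 entry=0x19007 [P=1 RW=1 US=1 PS=0]
  L1: frame=0x19 idx=30 entry=0x1A007 [P=1 RW=1 US=1 PS=0]
  ✓ 0x1AD17  — 2 lookups
#2 VA=0x100FD97 (r,kernel):
  L0: frame=0x12 idx=8 entry=0x1B007 [P=1 RW=1 US=1 PS=0]
  L1: frame=0x1B idx=15 entry=0x2A004 [P=0 RW=0 US=1 PS=0]
  ⇒ fault: PAGE_NOT_PRESENT  — 2 lookups
#3 VA=0x6064B6 (r,user):
  L0: frame=0x12 idx=3 entry=0x1F007 [P=1 RW=1 US=1 PS=0]
  L1: frame=0x1F idx=6 entry=0x40004 [P=0 RW=0 US=1 PS=0]
  ⇒ fault: PAGE_NOT_PRESENT  — 2 lookups
#4 VA=0x3803B58 (w,user):
  L0: frame=0x12 idx=28 entry=0x21007 [P=1 RW=1 US=1 PS=0]
  L1: frame=0x21 idx=3 entry=0x25007 [P=1 RW=1 US=1 PS=0]
  ✓ 0x25B58  — 2 lookups
#5 VA=0xA10816 (r,user):
  L0: frame=0x12 idx=5 entry=0x26007 [P=1 RW=1 US=1 PS=0]
  L1: frame=0x26 idx=16 entry=0x28007 [P=1 RW=1 US=1 PS=0]
  ✓ 0x28816  — 2 lookups
#6 VA=0x2600EA3 (w,kernel):
  L0: frame=0x12 idx=19 entry=0x1D000 [P=0 RW=0 US=0 PS=0]
  ⇒ fault: PAGE_NOT_PRESENT  — 1 lookups

Access #6 PA: FAULT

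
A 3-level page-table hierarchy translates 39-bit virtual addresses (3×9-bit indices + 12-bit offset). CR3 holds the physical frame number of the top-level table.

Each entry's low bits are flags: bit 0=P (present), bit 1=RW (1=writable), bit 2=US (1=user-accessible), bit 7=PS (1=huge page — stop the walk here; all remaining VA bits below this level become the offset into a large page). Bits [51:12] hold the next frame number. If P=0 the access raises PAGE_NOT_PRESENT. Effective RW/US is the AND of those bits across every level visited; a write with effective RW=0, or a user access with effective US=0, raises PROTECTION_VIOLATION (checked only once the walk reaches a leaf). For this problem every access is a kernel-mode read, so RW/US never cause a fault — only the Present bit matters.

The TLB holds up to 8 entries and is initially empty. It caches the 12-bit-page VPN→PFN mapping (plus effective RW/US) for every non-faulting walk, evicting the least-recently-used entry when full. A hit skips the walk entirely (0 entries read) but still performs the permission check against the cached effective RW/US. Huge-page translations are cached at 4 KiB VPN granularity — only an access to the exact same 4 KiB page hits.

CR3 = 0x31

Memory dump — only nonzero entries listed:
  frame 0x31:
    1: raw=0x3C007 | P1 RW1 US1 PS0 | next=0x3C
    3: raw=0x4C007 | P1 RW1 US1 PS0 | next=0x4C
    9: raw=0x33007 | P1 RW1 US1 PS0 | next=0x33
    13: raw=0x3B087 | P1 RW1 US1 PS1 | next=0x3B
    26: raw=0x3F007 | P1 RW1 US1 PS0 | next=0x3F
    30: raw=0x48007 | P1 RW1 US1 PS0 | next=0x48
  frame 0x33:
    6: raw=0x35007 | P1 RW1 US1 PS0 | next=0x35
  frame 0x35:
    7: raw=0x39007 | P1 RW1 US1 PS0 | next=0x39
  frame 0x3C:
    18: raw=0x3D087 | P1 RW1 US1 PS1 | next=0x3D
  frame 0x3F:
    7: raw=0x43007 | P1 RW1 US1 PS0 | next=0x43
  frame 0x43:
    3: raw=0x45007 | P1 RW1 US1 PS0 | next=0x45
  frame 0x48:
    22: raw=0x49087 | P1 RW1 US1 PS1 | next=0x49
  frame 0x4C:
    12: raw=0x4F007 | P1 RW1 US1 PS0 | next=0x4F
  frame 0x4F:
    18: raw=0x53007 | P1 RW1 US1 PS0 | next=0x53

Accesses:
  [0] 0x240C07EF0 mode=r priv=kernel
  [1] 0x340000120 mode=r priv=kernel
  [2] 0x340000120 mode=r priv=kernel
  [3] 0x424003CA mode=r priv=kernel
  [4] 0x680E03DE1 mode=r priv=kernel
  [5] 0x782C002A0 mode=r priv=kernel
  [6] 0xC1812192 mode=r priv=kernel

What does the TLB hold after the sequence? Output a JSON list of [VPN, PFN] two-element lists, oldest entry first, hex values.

Per-access translation:
#0 VA=0x240C07EF0 (r,kernel):
  lvl0: tbl 0x31, slot 9 ⇒ 0x33007 (P1/RW1/US1/PS0)
  lvl1: tbl 0x33, slot 6 ⇒ 0x35007 (P1/RW1/US1/PS0)
  lvl2: tbl 0x35, slot 7 ⇒ 0x39007 (P1/RW1/US1/PS0)
  → PA=0x39EF0  (3 entries read)
#1 VA=0x340000120 (r,kernel):
  lvl0: tbl 0x31, slot 13 ⇒ 0x3B087 (P1/RW1/US1/PS1)
  → PA=0x3B120 (huge @L0)  (1 entries read)
#2 VA=0x340000120 (r,kernel):
  TLB hit vpn=0x340000 → PA=0x3B120
#3 VA=0x424003CA (r,kernel):
  lvl0: tbl 0x31, slot 1 ⇒ 0x3C007 (P1/RW1/US1/PS0)
  lvl1: tbl 0x3C, slot 18 ⇒ 0x3D087 (P1/RW1/US1/PS1)
  → PA=0x3D3CA (huge @L1)  (2 entries read)
#4 VA=0x680E03DE1 (r,kernel):
  lvl0: tbl 0x31, slot 26 ⇒ 0x3F007 (P1/RW1/US1/PS0)
  lvl1: tbl 0x3F, slot 7 ⇒ 0x43007 (P1/RW1/US1/PS0)
  lvl2: tbl 0x43, slot 3 ⇒ 0x45007 (P1/RW1/US1/PS0)
  → PA=0x45DE1  (3 entries read)
#5 VA=0x782C002A0 (r,kernel):
  lvl0: tbl 0x31, slot 30 ⇒ 0x48007 (P1/RW1/US1/PS0)
  lvl1: tbl 0x48, slot 22 ⇒ 0x49087 (P1/RW1/US1/PS1)
  → PA=0x492A0 (huge @L1)  (2 entries read)
#6 VA=0xC1812192 (r,kernel):
  lvl0: tbl 0x31, slot 3 ⇒ 0x4C007 (P1/RW1/US1/PS0)
  lvl1: tbl 0x4C, slot 12 ⇒ 0x4F007 (P1/RW1/US1/PS0)
  lvl2: tbl 0x4F, slot 18 ⇒ 0x53007 (P1/RW1/US1/PS0)
  → PA=0x53192  (3 entries read)

TLB: [["0x240C07", "0x39"], ["0x340000", "0x3B"], ["0x42400", "0x3D"], ["0x680E03", "0x45"], ["0x782C00", "0x49"], ["0xC1812", "0x53"]]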